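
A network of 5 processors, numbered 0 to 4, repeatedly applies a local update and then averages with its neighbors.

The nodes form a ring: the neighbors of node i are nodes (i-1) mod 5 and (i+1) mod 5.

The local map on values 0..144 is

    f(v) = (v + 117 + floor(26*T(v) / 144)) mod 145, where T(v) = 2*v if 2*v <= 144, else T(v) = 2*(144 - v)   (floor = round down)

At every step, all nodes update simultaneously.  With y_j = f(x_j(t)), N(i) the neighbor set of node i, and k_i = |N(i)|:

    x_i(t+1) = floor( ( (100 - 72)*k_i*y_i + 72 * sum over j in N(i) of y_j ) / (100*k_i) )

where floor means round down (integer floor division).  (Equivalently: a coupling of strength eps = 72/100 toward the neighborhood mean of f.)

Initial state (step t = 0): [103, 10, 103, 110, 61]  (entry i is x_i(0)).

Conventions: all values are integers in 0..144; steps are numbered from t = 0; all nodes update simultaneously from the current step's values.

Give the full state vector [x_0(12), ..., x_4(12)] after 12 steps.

Simulating step by step:
t=0: [103, 10, 103, 110, 61]
t=1: [91, 100, 105, 78, 81]
t=2: [81, 86, 83, 80, 76]
t=3: [75, 76, 76, 74, 74]
t=4: [71, 71, 71, 71, 71]
t=5: [68, 68, 68, 68, 68]
t=6: [64, 64, 64, 64, 64]
t=7: [59, 59, 59, 59, 59]
t=8: [52, 52, 52, 52, 52]
t=9: [42, 42, 42, 42, 42]
t=10: [29, 29, 29, 29, 29]
t=11: [11, 11, 11, 11, 11]
t=12: [131, 131, 131, 131, 131]

Answer: [131, 131, 131, 131, 131]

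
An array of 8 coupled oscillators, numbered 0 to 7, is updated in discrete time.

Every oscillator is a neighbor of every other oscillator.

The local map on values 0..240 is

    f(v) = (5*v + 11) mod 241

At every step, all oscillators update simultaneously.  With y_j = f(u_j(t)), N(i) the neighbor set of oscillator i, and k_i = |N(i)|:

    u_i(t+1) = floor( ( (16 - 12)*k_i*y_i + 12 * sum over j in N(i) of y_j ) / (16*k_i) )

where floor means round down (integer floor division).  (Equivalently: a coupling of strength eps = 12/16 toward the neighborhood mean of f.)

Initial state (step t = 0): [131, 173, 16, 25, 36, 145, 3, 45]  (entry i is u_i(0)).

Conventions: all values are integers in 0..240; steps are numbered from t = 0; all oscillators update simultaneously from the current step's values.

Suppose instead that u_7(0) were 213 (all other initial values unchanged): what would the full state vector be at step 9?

Simulating step by step:
t=0: [131, 173, 16, 25, 36, 145, 3, 213]
t=1: [123, 118, 110, 116, 124, 98, 100, 113]
t=2: [100, 96, 90, 95, 100, 82, 83, 92]
t=3: [99, 96, 126, 95, 99, 120, 121, 127]
t=4: [72, 70, 92, 69, 72, 87, 88, 92]
t=5: [165, 163, 179, 163, 165, 176, 176, 179]
t=6: [137, 136, 147, 136, 137, 145, 145, 147]
t=7: [128, 128, 101, 128, 128, 100, 100, 101]
t=8: [110, 110, 90, 110, 110, 90, 90, 90]
t=9: [139, 139, 159, 139, 139, 159, 159, 159]

Answer: [139, 139, 159, 139, 139, 159, 159, 159]
Key observation: This trace re-runs the system from the modified initial state.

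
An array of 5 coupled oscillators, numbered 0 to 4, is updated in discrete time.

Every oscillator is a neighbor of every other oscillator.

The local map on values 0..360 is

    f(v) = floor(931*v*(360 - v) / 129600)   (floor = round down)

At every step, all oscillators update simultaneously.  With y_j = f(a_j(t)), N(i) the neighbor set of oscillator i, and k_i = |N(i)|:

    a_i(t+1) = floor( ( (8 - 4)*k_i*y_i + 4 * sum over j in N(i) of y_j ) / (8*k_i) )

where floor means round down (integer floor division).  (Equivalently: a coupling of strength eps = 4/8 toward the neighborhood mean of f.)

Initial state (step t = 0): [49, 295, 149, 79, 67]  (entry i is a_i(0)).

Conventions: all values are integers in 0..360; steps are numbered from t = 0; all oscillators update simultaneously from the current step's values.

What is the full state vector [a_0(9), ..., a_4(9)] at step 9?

Simulating step by step:
t=0: [49, 295, 149, 79, 67]
t=1: [137, 147, 180, 156, 149]
t=2: [223, 225, 228, 226, 225]
t=3: [218, 217, 217, 217, 217]
t=4: [222, 222, 222, 222, 222]
t=5: [220, 220, 220, 220, 220]
t=6: [221, 221, 221, 221, 221]
t=7: [220, 220, 220, 220, 220]
t=8: [221, 221, 221, 221, 221]
t=9: [220, 220, 220, 220, 220]

Answer: [220, 220, 220, 220, 220]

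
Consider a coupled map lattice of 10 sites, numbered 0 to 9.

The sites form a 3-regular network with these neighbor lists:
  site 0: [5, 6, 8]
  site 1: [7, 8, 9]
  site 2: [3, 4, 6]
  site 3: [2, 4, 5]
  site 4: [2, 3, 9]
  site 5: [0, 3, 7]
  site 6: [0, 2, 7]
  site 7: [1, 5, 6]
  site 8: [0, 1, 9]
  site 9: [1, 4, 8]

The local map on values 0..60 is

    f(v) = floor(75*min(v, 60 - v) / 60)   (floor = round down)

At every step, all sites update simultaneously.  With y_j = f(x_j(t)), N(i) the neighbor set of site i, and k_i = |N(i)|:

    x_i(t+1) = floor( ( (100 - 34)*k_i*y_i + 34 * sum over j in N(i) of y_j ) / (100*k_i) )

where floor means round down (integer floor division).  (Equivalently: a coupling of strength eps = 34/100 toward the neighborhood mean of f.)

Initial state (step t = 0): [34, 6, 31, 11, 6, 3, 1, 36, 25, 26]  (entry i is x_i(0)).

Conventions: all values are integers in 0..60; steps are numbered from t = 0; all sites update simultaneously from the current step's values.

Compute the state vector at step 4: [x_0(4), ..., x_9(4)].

Answer: [34, 34, 33, 28, 31, 28, 31, 30, 33, 34]

Derivation:
t=0: [34, 6, 31, 11, 6, 3, 1, 36, 25, 26]
t=1: [25, 15, 26, 13, 13, 10, 11, 21, 28, 26]
t=2: [27, 22, 26, 17, 19, 16, 18, 22, 32, 28]
t=3: [30, 28, 28, 22, 25, 22, 24, 25, 33, 32]
t=4: [34, 34, 33, 28, 31, 28, 31, 30, 33, 34]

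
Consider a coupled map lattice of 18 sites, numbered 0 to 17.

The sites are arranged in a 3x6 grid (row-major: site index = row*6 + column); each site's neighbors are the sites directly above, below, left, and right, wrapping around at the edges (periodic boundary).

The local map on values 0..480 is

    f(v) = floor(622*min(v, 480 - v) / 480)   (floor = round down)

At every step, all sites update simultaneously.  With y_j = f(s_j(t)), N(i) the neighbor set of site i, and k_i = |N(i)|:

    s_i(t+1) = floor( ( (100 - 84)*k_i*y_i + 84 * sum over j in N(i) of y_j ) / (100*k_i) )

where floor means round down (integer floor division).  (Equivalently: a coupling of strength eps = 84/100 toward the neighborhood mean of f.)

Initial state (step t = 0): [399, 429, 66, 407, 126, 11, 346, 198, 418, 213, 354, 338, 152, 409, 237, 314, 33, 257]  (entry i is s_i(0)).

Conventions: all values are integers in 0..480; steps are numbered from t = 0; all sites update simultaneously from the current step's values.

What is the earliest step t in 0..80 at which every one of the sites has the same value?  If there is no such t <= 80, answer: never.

Answer: 21
Key observation: Synchronization is absorbing here: once all sites are equal they stay equal, and step 21 is the first all-equal step.

Derivation:
t=0: [399, 429, 66, 407, 126, 11, 346, 198, 418, 213, 354, 338, 152, 409, 237, 314, 33, 257]  (not all equal)
t=1: [110, 123, 128, 170, 91, 157, 183, 127, 206, 160, 165, 163, 169, 187, 148, 185, 180, 137]  (not all equal)
t=2: [194, 175, 201, 188, 201, 168, 192, 216, 195, 230, 195, 208, 202, 192, 222, 216, 193, 209]  (not all equal)
t=3: [240, 254, 253, 269, 243, 255, 262, 249, 276, 263, 266, 250, 255, 260, 264, 271, 262, 252]  (not all equal)
t=4: [292, 296, 279, 285, 284, 300, 296, 283, 284, 272, 289, 288, 292, 289, 278, 277, 286, 291]  (not all equal)
t=5: [238, 249, 252, 259, 246, 244, 245, 245, 259, 256, 253, 241, 243, 248, 256, 259, 251, 243]  (not all equal)
t=6: [304, 301, 291, 292, 296, 306, 306, 298, 293, 288, 298, 303, 305, 300, 291, 289, 297, 304]  (not all equal)
t=7: [226, 234, 240, 244, 235, 229, 228, 233, 242, 242, 237, 228, 228, 233, 241, 243, 237, 229]  (not all equal)
t=8: [296, 301, 307, 307, 303, 296, 295, 301, 307, 306, 304, 297, 295, 301, 307, 307, 304, 297]  (not all equal)
t=9: [236, 231, 225, 225, 229, 235, 236, 231, 225, 225, 229, 235, 236, 231, 225, 225, 229, 235]  (not all equal)
t=10: [303, 298, 292, 292, 296, 302, 303, 298, 292, 292, 296, 302, 303, 298, 292, 292, 296, 302]  (not all equal)
t=11: [230, 235, 241, 241, 237, 231, 230, 235, 241, 241, 237, 231, 230, 235, 241, 241, 237, 231]  (not all equal)
t=12: [299, 303, 307, 308, 305, 300, 299, 303, 307, 308, 305, 300, 299, 303, 307, 308, 305, 300]  (not all equal)
t=13: [232, 229, 224, 223, 226, 231, 232, 229, 224, 223, 226, 231, 232, 229, 224, 223, 226, 231]  (not all equal)
t=14: [298, 295, 290, 289, 292, 297, 298, 295, 290, 289, 292, 297, 298, 295, 290, 289, 292, 297]  (not all equal)
t=15: [236, 239, 244, 245, 242, 237, 236, 239, 244, 245, 242, 237, 236, 239, 244, 245, 242, 237]  (not all equal)
t=16: [306, 307, 305, 305, 306, 306, 306, 307, 305, 305, 306, 306, 306, 307, 305, 305, 306, 306]  (not all equal)
t=17: [224, 224, 225, 225, 225, 225, 224, 224, 225, 225, 225, 225, 224, 224, 225, 225, 225, 225]  (not all equal)
t=18: [290, 290, 290, 291, 291, 290, 290, 290, 290, 291, 291, 290, 290, 290, 290, 291, 291, 290]  (not all equal)
t=19: [246, 246, 245, 244, 244, 245, 246, 246, 245, 244, 244, 245, 246, 246, 245, 244, 244, 245]  (not all equal)
t=20: [303, 303, 304, 304, 304, 304, 303, 303, 304, 304, 304, 304, 303, 303, 304, 304, 304, 304]  (not all equal)
t=21: [228, 228, 228, 228, 228, 228, 228, 228, 228, 228, 228, 228, 228, 228, 228, 228, 228, 228]  (all equal)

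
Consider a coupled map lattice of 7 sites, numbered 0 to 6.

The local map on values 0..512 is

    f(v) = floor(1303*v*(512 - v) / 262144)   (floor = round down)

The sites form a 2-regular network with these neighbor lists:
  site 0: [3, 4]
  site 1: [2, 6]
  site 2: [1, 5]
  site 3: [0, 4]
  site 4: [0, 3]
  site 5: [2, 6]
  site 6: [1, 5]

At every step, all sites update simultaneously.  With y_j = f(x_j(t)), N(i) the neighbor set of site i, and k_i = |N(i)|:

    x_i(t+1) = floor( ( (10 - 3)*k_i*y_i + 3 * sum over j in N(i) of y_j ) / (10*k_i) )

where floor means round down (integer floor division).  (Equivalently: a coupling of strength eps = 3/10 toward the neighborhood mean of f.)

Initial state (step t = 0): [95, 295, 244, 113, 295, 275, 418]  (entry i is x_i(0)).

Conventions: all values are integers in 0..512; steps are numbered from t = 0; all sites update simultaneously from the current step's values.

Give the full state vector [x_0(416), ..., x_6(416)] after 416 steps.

Simulating step by step:
t=0: [95, 295, 244, 113, 295, 275, 418]
t=1: [218, 300, 323, 233, 285, 304, 232]
t=2: [319, 314, 306, 321, 320, 313, 319]
t=3: [305, 309, 311, 304, 305, 309, 306]
t=4: [313, 311, 310, 313, 313, 311, 312]
t=5: [309, 310, 310, 309, 309, 310, 310]
t=6: [311, 311, 311, 311, 311, 311, 311]
t=7: [310, 310, 310, 310, 310, 310, 310]
t=8: [311, 311, 311, 311, 311, 311, 311]

Answer: [311, 311, 311, 311, 311, 311, 311]
Key observation: The state at step 6, [311, 311, 311, 311, 311, 311, 311], reappears at step 8: the system is in a cycle of period 2 from step 6 on.  Therefore the state at step 416 equals the state at step 6 + ((416 - 6) mod 2) = 6, which is [311, 311, 311, 311, 311, 311, 311].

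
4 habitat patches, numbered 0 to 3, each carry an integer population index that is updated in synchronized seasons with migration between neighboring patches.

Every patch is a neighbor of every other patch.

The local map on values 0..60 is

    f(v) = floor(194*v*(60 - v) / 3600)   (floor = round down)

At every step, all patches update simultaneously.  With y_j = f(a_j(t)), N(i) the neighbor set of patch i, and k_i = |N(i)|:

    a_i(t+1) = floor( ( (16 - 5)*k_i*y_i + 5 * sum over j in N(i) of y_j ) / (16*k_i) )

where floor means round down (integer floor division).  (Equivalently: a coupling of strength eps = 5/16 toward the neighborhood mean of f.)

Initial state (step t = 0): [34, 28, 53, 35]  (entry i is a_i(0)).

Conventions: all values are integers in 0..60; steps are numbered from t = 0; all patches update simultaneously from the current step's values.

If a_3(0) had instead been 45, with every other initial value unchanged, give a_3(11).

Simulating step by step:
t=0: [34, 28, 53, 45]
t=1: [43, 43, 26, 36]
t=2: [40, 40, 45, 44]
t=3: [41, 41, 37, 38]
t=4: [41, 41, 44, 44]
t=5: [40, 40, 37, 37]
t=6: [43, 43, 44, 44]
t=7: [38, 38, 37, 37]
t=8: [45, 45, 45, 45]
t=9: [36, 36, 36, 36]
t=10: [46, 46, 46, 46]
t=11: [34, 34, 34, 34]

Answer: a_3(11) = 34
Key observation: This trace re-runs the system from the modified initial state.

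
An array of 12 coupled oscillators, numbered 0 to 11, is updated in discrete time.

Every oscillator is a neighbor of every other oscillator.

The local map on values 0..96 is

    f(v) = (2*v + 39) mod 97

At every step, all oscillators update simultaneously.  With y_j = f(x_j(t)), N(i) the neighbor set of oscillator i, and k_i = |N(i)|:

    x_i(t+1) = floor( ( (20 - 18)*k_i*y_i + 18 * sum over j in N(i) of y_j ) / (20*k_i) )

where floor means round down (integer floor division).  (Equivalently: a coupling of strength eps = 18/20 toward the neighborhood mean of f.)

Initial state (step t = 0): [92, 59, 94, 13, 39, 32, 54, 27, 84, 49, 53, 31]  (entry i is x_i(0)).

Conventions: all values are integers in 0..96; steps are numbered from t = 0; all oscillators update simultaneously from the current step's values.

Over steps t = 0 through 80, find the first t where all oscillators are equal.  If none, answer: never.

Simulating step by step:
t=0: [92, 59, 94, 13, 39, 32, 54, 27, 84, 49, 53, 31]  (not all equal)
t=1: [38, 38, 38, 38, 38, 37, 38, 39, 37, 38, 38, 37]  (not all equal)
t=2: [17, 17, 17, 17, 17, 17, 17, 17, 17, 17, 17, 17]  (all equal)

Answer: 2
Key observation: Synchronization is absorbing here: once all oscillators are equal they stay equal, and step 2 is the first all-equal step.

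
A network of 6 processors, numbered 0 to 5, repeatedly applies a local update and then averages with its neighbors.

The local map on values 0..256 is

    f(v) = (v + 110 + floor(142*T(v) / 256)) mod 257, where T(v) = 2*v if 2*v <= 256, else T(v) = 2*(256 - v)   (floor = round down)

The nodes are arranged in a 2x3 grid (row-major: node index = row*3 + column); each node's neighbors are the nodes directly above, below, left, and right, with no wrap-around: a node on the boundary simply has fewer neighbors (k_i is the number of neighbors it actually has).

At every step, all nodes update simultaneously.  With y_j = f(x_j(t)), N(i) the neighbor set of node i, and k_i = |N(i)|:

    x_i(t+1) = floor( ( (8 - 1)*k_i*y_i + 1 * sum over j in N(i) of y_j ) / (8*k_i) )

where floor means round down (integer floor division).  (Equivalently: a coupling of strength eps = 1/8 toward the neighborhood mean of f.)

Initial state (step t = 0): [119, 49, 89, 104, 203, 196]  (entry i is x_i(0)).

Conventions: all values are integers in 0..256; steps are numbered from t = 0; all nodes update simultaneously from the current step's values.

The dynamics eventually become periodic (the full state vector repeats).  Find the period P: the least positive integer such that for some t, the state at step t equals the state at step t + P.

Answer: 8
Key observation: The state at step 39, [93, 97, 112, 93, 97, 112], reappears at step 47 — and no state repeats earlier — so the cycle the system enters has period 8.

Derivation:
t=0: [119, 49, 89, 104, 203, 196]
t=1: [108, 197, 55, 76, 116, 110]
t=2: [78, 117, 210, 22, 93, 94]
t=3: [30, 94, 109, 140, 55, 54]
t=4: [162, 64, 88, 130, 214, 214]
t=5: [127, 225, 55, 121, 118, 108]
t=6: [118, 116, 209, 108, 100, 90]
t=7: [99, 96, 108, 80, 64, 47]
t=8: [58, 64, 86, 37, 226, 203]
t=9: [230, 230, 52, 186, 120, 108]
t=10: [111, 115, 203, 115, 105, 90]
t=11: [88, 94, 108, 93, 74, 48]
t=12: [39, 49, 86, 45, 20, 190]
t=13: [194, 202, 50, 200, 155, 113]
t=14: [114, 118, 200, 115, 118, 100]
t=15: [93, 101, 110, 95, 99, 68]
t=16: [50, 65, 94, 53, 68, 230]
t=17: [217, 237, 67, 222, 245, 116]
t=18: [112, 116, 232, 111, 109, 107]
t=19: [89, 96, 108, 86, 82, 80]
t=20: [40, 54, 74, 33, 26, 24]
t=21: [194, 210, 31, 179, 166, 150]
t=22: [115, 116, 167, 116, 117, 123]
t=23: [95, 97, 116, 97, 99, 111]
t=24: [53, 58, 93, 57, 61, 86]
t=25: [222, 224, 59, 229, 228, 47]
t=26: [111, 117, 224, 111, 116, 204]
t=27: [87, 98, 111, 87, 97, 112]
t=28: [37, 59, 85, 37, 57, 86]
t=29: [190, 223, 44, 190, 220, 46]
t=30: [115, 115, 196, 115, 116, 200]
t=31: [95, 95, 113, 95, 97, 113]
t=32: [53, 54, 88, 53, 58, 88]
t=33: [221, 215, 49, 221, 223, 50]
t=34: [112, 117, 206, 112, 116, 208]
t=35: [89, 99, 113, 89, 97, 112]
t=36: [41, 61, 89, 41, 57, 87]
t=37: [198, 227, 52, 198, 220, 48]
t=38: [114, 116, 211, 114, 116, 205]
t=39: [93, 97, 112, 93, 97, 112]
t=40: [49, 58, 87, 49, 58, 87]
t=41: [214, 223, 48, 214, 223, 48]
t=42: [112, 116, 204, 112, 116, 204]
t=43: [89, 97, 112, 89, 97, 112]
t=44: [41, 57, 87, 41, 57, 87]
t=45: [198, 220, 48, 198, 220, 48]
t=46: [114, 116, 204, 114, 116, 204]
t=47: [93, 97, 112, 93, 97, 112]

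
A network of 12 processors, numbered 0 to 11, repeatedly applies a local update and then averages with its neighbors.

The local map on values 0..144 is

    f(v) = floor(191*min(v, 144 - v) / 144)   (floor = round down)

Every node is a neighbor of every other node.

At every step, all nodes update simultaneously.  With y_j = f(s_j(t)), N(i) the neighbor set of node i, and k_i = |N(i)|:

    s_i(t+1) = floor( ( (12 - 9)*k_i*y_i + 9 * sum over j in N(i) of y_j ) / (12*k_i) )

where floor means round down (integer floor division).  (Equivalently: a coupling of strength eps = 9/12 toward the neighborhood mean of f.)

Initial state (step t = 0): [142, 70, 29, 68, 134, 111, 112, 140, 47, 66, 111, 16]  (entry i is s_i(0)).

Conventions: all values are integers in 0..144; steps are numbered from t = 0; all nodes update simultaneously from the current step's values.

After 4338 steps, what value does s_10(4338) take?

Simulating step by step:
t=0: [142, 70, 29, 68, 134, 111, 112, 140, 47, 66, 111, 16]
t=1: [37, 53, 43, 53, 39, 44, 44, 37, 47, 52, 44, 40]
t=2: [56, 60, 58, 60, 57, 58, 58, 56, 59, 60, 58, 57]
t=3: [75, 76, 76, 76, 76, 76, 76, 75, 76, 76, 76, 76]
t=4: [90, 90, 90, 90, 90, 90, 90, 90, 90, 90, 90, 90]
t=5: [71, 71, 71, 71, 71, 71, 71, 71, 71, 71, 71, 71]
t=6: [94, 94, 94, 94, 94, 94, 94, 94, 94, 94, 94, 94]
t=7: [66, 66, 66, 66, 66, 66, 66, 66, 66, 66, 66, 66]
t=8: [87, 87, 87, 87, 87, 87, 87, 87, 87, 87, 87, 87]
t=9: [75, 75, 75, 75, 75, 75, 75, 75, 75, 75, 75, 75]
t=10: [91, 91, 91, 91, 91, 91, 91, 91, 91, 91, 91, 91]
t=11: [70, 70, 70, 70, 70, 70, 70, 70, 70, 70, 70, 70]
t=12: [92, 92, 92, 92, 92, 92, 92, 92, 92, 92, 92, 92]
t=13: [68, 68, 68, 68, 68, 68, 68, 68, 68, 68, 68, 68]
t=14: [90, 90, 90, 90, 90, 90, 90, 90, 90, 90, 90, 90]

Answer: s_10(4338) = 87
Key observation: The state at step 4, [90, 90, 90, 90, 90, 90, 90, 90, 90, 90, 90, 90], reappears at step 14: the system is in a cycle of period 10 from step 4 on.  Therefore the state at step 4338 equals the state at step 4 + ((4338 - 4) mod 10) = 8, which is [87, 87, 87, 87, 87, 87, 87, 87, 87, 87, 87, 87].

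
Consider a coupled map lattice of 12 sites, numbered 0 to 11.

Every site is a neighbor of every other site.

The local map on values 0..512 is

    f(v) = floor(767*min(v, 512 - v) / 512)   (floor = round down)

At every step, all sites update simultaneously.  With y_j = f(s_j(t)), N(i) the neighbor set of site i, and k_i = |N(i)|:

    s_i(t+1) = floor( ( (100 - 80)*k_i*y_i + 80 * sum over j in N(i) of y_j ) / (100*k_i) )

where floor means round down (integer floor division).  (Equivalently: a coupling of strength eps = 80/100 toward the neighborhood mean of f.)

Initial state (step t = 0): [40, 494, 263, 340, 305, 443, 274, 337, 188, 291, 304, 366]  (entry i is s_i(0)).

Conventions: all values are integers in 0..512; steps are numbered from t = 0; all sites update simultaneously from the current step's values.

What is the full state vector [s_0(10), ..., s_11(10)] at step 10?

Answer: [266, 266, 266, 266, 266, 266, 266, 266, 266, 266, 266, 266]

Derivation:
t=0: [40, 494, 263, 340, 305, 443, 274, 337, 188, 291, 304, 366]
t=1: [217, 213, 257, 242, 249, 223, 255, 243, 245, 252, 249, 237]
t=2: [355, 354, 362, 359, 361, 356, 362, 360, 360, 361, 361, 358]
t=3: [229, 229, 228, 228, 228, 229, 228, 228, 228, 228, 228, 228]
t=4: [341, 341, 341, 341, 341, 341, 341, 341, 341, 341, 341, 341]
t=5: [256, 256, 256, 256, 256, 256, 256, 256, 256, 256, 256, 256]
t=6: [383, 383, 383, 383, 383, 383, 383, 383, 383, 383, 383, 383]
t=7: [193, 193, 193, 193, 193, 193, 193, 193, 193, 193, 193, 193]
t=8: [289, 289, 289, 289, 289, 289, 289, 289, 289, 289, 289, 289]
t=9: [334, 334, 334, 334, 334, 334, 334, 334, 334, 334, 334, 334]
t=10: [266, 266, 266, 266, 266, 266, 266, 266, 266, 266, 266, 266]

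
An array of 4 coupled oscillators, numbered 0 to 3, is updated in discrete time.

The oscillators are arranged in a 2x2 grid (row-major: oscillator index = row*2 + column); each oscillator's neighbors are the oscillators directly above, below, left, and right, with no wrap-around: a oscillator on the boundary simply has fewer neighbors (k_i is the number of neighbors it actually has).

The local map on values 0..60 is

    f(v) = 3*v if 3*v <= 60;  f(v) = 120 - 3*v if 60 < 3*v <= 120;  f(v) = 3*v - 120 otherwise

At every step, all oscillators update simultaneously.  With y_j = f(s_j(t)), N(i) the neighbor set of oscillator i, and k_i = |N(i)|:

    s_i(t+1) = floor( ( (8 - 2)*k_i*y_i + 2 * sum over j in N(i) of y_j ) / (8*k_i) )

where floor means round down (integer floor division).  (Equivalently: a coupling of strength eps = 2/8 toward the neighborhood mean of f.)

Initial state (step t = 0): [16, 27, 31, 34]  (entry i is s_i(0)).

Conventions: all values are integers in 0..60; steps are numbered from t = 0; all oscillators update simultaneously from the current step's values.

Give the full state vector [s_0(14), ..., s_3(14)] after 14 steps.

Answer: [46, 16, 9, 12]

Derivation:
t=0: [16, 27, 31, 34]
t=1: [44, 37, 28, 21]
t=2: [14, 15, 35, 48]
t=3: [39, 42, 19, 25]
t=4: [10, 10, 48, 41]
t=5: [29, 26, 22, 9]
t=6: [36, 39, 48, 32]
t=7: [12, 6, 22, 21]
t=8: [36, 25, 52, 51]
t=9: [19, 39, 32, 34]
t=10: [46, 11, 27, 16]
t=11: [22, 33, 37, 45]
t=12: [44, 24, 15, 15]
t=13: [20, 43, 40, 45]
t=14: [46, 16, 9, 12]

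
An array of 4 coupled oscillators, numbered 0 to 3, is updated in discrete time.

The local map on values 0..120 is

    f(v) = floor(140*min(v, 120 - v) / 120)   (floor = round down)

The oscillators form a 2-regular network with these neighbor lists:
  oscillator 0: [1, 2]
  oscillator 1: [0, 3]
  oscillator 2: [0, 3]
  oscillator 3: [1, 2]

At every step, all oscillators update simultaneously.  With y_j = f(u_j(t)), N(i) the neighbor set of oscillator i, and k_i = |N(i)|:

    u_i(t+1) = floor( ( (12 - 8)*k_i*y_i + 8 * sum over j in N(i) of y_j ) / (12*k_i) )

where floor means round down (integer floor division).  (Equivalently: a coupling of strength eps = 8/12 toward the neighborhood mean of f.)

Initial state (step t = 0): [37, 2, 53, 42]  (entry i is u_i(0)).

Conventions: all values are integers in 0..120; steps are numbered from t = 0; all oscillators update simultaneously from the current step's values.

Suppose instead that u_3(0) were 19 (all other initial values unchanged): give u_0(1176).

Answer: u_0(1176) = 63
Key observation: The state at step 6, [63, 63, 63, 63], reappears at step 8: the system is in a cycle of period 2 from step 6 on.  Therefore the state at step 1176 equals the state at step 6 + ((1176 - 6) mod 2) = 6, which is [63, 63, 63, 63].

Derivation:
t=0: [37, 2, 53, 19]
t=1: [35, 22, 42, 28]
t=2: [38, 32, 40, 35]
t=3: [42, 40, 43, 41]
t=4: [48, 47, 48, 47]
t=5: [55, 54, 55, 54]
t=6: [63, 63, 63, 63]
t=7: [66, 66, 66, 66]
t=8: [63, 63, 63, 63]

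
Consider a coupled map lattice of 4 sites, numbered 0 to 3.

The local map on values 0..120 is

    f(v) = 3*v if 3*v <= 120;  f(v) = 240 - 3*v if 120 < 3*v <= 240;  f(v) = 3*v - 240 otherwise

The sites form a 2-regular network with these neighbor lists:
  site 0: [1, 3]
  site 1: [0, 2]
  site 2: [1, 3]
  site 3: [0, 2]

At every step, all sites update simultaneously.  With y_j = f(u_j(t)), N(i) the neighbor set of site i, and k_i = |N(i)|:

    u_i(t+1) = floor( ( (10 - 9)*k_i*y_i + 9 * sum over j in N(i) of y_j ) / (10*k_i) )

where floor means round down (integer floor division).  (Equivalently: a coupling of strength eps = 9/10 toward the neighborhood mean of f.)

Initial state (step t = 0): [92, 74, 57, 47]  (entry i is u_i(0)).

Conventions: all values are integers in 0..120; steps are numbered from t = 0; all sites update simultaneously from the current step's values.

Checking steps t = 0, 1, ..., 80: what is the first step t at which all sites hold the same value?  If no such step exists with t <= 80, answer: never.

Answer: 30
Key observation: Synchronization is absorbing here: once all sites are equal they stay equal, and step 30 is the first all-equal step.

Derivation:
t=0: [92, 74, 57, 47]  (not all equal)
t=1: [56, 49, 59, 57]  (not all equal)
t=2: [80, 70, 79, 67]  (not all equal)
t=3: [31, 4, 31, 5]  (not all equal)
t=4: [21, 84, 21, 85]  (not all equal)
t=5: [18, 57, 18, 58]  (not all equal)
t=6: [66, 55, 66, 55]  (not all equal)
t=7: [71, 45, 71, 45]  (not all equal)
t=8: [97, 34, 97, 34]  (not all equal)
t=9: [96, 56, 96, 56]  (not all equal)
t=10: [69, 50, 69, 50]  (not all equal)
t=11: [84, 38, 84, 38]  (not all equal)
t=12: [103, 22, 103, 22]  (not all equal)
t=13: [66, 68, 66, 68]  (not all equal)
t=14: [36, 41, 36, 41]  (not all equal)
t=15: [116, 108, 116, 108]  (not all equal)
t=16: [86, 105, 86, 105]  (not all equal)
t=17: [69, 23, 69, 23]  (not all equal)
t=18: [65, 36, 65, 36]  (not all equal)
t=19: [101, 51, 101, 51]  (not all equal)
t=20: [84, 65, 84, 65]  (not all equal)
t=21: [41, 15, 41, 15]  (not all equal)
t=22: [52, 109, 52, 109]  (not all equal)
t=23: [86, 84, 86, 84]  (not all equal)
t=24: [12, 17, 12, 17]  (not all equal)
t=25: [49, 37, 49, 37]  (not all equal)
t=26: [109, 94, 109, 94]  (not all equal)
t=27: [46, 82, 46, 82]  (not all equal)
t=28: [15, 92, 15, 92]  (not all equal)
t=29: [36, 44, 36, 44]  (not all equal)
t=30: [108, 108, 108, 108]  (all equal)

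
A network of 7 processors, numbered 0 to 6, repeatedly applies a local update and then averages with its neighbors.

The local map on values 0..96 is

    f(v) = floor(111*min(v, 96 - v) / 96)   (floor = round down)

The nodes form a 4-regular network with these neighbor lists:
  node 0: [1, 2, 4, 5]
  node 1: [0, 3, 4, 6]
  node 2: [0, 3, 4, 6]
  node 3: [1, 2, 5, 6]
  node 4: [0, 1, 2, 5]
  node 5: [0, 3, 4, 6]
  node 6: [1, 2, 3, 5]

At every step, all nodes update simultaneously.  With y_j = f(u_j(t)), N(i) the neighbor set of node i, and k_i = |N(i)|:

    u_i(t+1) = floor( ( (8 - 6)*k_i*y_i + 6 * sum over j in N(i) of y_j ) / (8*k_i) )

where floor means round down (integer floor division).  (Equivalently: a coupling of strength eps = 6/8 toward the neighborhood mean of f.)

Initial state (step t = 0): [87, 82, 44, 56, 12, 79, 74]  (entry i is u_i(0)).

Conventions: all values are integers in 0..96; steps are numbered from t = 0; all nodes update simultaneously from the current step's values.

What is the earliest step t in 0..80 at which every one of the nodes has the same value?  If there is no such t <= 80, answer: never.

Answer: 7
Key observation: Synchronization is absorbing here: once all nodes are equal they stay equal, and step 7 is the first all-equal step.

Derivation:
t=0: [87, 82, 44, 56, 12, 79, 74]  (not all equal)
t=1: [20, 21, 30, 32, 21, 22, 30]  (not all equal)
t=2: [25, 28, 30, 31, 25, 28, 31]  (not all equal)
t=3: [30, 31, 32, 33, 30, 31, 33]  (not all equal)
t=4: [34, 35, 36, 36, 34, 35, 36]  (not all equal)
t=5: [39, 40, 40, 40, 39, 40, 40]  (not all equal)
t=6: [45, 45, 45, 46, 45, 45, 46]  (not all equal)
t=7: [52, 52, 52, 52, 52, 52, 52]  (all equal)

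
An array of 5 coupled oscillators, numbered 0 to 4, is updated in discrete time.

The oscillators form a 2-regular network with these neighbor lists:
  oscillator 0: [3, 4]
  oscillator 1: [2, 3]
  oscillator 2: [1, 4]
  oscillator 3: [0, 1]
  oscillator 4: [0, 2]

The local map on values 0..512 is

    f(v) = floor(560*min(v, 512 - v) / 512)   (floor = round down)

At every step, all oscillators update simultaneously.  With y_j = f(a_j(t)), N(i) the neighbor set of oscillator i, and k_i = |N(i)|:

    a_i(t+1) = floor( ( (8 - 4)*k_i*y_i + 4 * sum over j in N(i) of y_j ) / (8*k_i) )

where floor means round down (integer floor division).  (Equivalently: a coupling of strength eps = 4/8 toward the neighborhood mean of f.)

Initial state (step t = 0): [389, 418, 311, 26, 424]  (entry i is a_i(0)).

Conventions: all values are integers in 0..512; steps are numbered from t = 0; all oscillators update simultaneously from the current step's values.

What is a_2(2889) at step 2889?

Simulating step by step:
t=0: [389, 418, 311, 26, 424]
t=1: [98, 112, 159, 73, 136]
t=2: [110, 124, 154, 96, 144]
t=3: [125, 135, 157, 116, 150]
t=4: [140, 147, 163, 133, 158]
t=5: [155, 160, 172, 150, 168]
t=6: [171, 175, 183, 168, 180]
t=7: [188, 191, 196, 186, 194]
t=8: [206, 208, 212, 204, 210]
t=9: [225, 227, 229, 224, 228]
t=10: [246, 247, 249, 246, 248]
t=11: [269, 270, 271, 269, 270]
t=12: [264, 264, 263, 264, 264]
t=13: [271, 271, 271, 271, 271]
t=14: [263, 263, 263, 263, 263]
t=15: [272, 272, 272, 272, 272]
t=16: [262, 262, 262, 262, 262]
t=17: [273, 273, 273, 273, 273]
t=18: [261, 261, 261, 261, 261]
t=19: [274, 274, 274, 274, 274]
t=20: [260, 260, 260, 260, 260]
t=21: [275, 275, 275, 275, 275]
t=22: [259, 259, 259, 259, 259]
t=23: [276, 276, 276, 276, 276]
t=24: [258, 258, 258, 258, 258]
t=25: [277, 277, 277, 277, 277]
t=26: [257, 257, 257, 257, 257]
t=27: [278, 278, 278, 278, 278]
t=28: [255, 255, 255, 255, 255]
t=29: [278, 278, 278, 278, 278]

Answer: a_2(2889) = 278
Key observation: The state at step 27, [278, 278, 278, 278, 278], reappears at step 29: the system is in a cycle of period 2 from step 27 on.  Therefore the state at step 2889 equals the state at step 27 + ((2889 - 27) mod 2) = 27, which is [278, 278, 278, 278, 278].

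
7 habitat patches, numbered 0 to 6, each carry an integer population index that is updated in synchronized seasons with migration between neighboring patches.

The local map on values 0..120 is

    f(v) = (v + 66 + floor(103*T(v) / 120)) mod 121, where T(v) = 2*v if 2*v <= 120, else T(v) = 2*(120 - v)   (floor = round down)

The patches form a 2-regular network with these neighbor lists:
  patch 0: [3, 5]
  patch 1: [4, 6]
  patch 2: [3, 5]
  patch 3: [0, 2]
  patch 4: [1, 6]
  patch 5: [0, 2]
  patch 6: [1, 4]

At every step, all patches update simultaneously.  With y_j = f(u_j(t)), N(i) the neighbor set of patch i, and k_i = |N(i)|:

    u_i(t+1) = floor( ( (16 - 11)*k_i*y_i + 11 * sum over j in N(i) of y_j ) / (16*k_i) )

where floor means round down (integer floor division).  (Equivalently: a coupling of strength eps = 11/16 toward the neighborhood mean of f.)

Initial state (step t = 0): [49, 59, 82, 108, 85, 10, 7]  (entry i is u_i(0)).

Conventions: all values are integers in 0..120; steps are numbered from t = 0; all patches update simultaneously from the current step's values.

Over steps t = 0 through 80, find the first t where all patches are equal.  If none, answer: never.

Simulating step by step:
t=0: [49, 59, 82, 108, 85, 10, 7]  (not all equal)
t=1: [81, 92, 85, 81, 93, 87, 93]  (not all equal)
t=2: [90, 84, 90, 91, 84, 90, 84]  (not all equal)
t=3: [85, 90, 85, 85, 90, 86, 90]  (not all equal)
t=4: [89, 86, 89, 90, 86, 89, 86]  (not all equal)
t=5: [86, 89, 86, 86, 89, 87, 89]  (not all equal)
t=6: [88, 87, 88, 89, 87, 88, 87]  (not all equal)
t=7: [87, 88, 87, 87, 88, 87, 88]  (not all equal)
t=8: [88, 87, 88, 88, 87, 88, 87]  (not all equal)
t=9: [87, 88, 87, 87, 88, 87, 88]  (not all equal)

Answer: never
Key observation: The state at step 7 reappears at step 9 — the system is in a cycle of period 2 from step 7 on.  No step 0..9 is synchronized, and the cycle repeats forever, so no step up to 80 (or ever) has all patches equal.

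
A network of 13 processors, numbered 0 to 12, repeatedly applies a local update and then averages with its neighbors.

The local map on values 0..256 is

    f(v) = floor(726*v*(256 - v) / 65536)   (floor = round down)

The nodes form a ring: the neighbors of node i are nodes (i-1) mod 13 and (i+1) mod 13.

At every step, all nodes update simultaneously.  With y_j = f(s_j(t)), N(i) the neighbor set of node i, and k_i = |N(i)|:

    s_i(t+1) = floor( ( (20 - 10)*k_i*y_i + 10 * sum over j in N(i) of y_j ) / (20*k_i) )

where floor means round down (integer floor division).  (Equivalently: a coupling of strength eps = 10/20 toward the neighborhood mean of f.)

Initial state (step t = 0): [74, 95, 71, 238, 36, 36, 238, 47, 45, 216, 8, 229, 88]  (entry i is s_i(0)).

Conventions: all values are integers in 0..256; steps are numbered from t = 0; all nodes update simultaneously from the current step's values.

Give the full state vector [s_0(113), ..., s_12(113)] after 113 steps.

Simulating step by step:
t=0: [74, 95, 71, 238, 36, 36, 238, 47, 45, 216, 8, 229, 88]
t=1: [157, 158, 126, 81, 77, 77, 72, 92, 103, 79, 51, 80, 135]
t=2: [173, 173, 172, 161, 153, 150, 152, 163, 167, 149, 134, 151, 171]
t=3: [159, 159, 162, 168, 173, 175, 173, 168, 167, 174, 178, 173, 164]
t=4: [169, 169, 167, 163, 159, 158, 159, 162, 162, 158, 155, 159, 165]
t=5: [163, 162, 164, 167, 169, 170, 169, 168, 168, 170, 171, 169, 166]
t=6: [166, 167, 166, 164, 162, 161, 162, 162, 162, 161, 161, 162, 164]
t=7: [165, 164, 165, 166, 168, 168, 168, 168, 168, 168, 168, 168, 166]
t=8: [166, 166, 166, 164, 163, 163, 163, 163, 163, 163, 163, 163, 164]
t=9: [165, 165, 165, 166, 167, 167, 167, 167, 167, 167, 167, 167, 166]
t=10: [165, 166, 165, 165, 164, 164, 164, 164, 164, 164, 164, 164, 165]
t=11: [165, 165, 165, 166, 166, 167, 167, 167, 167, 167, 167, 166, 166]
t=12: [165, 166, 165, 165, 164, 164, 164, 164, 164, 164, 164, 164, 165]

Answer: [165, 165, 165, 166, 166, 167, 167, 167, 167, 167, 167, 166, 166]
Key observation: The state at step 10, [165, 166, 165, 165, 164, 164, 164, 164, 164, 164, 164, 164, 165], reappears at step 12: the system is in a cycle of period 2 from step 10 on.  Therefore the state at step 113 equals the state at step 10 + ((113 - 10) mod 2) = 11, which is [165, 165, 165, 166, 166, 167, 167, 167, 167, 167, 167, 166, 166].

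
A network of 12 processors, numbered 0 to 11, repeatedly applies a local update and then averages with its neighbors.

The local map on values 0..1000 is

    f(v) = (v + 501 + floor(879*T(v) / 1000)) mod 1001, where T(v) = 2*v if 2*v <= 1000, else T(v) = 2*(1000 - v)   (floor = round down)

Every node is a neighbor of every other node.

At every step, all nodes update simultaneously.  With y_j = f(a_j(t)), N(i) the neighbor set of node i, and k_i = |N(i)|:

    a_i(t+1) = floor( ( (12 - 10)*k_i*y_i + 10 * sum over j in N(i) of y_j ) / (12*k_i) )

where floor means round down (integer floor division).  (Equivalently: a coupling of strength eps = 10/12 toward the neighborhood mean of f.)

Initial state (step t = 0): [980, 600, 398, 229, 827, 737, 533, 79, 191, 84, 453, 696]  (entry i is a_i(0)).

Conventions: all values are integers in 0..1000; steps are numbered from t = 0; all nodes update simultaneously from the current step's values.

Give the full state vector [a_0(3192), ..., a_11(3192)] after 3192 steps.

Answer: [716, 716, 716, 716, 716, 716, 716, 716, 716, 716, 716, 716]
Key observation: The state at step 20, [716, 716, 716, 716, 716, 716, 716, 716, 716, 716, 716, 716], reappears at step 22: the system is in a cycle of period 2 from step 20 on.  Therefore the state at step 3192 equals the state at step 20 + ((3192 - 20) mod 2) = 20, which is [716, 716, 716, 716, 716, 716, 716, 716, 716, 716, 716, 716].

Derivation:
t=0: [980, 600, 398, 229, 827, 737, 533, 79, 191, 84, 453, 696]
t=1: [591, 617, 598, 556, 601, 607, 621, 609, 546, 610, 612, 610]
t=2: [804, 802, 804, 807, 803, 803, 802, 803, 807, 803, 803, 803]
t=3: [648, 648, 648, 648, 648, 648, 648, 648, 648, 648, 648, 648]
t=4: [766, 766, 766, 766, 766, 766, 766, 766, 766, 766, 766, 766]
t=5: [677, 677, 677, 677, 677, 677, 677, 677, 677, 677, 677, 677]
t=6: [744, 744, 744, 744, 744, 744, 744, 744, 744, 744, 744, 744]
t=7: [694, 694, 694, 694, 694, 694, 694, 694, 694, 694, 694, 694]
t=8: [731, 731, 731, 731, 731, 731, 731, 731, 731, 731, 731, 731]
t=9: [703, 703, 703, 703, 703, 703, 703, 703, 703, 703, 703, 703]
t=10: [725, 725, 725, 725, 725, 725, 725, 725, 725, 725, 725, 725]
t=11: [708, 708, 708, 708, 708, 708, 708, 708, 708, 708, 708, 708]
t=12: [721, 721, 721, 721, 721, 721, 721, 721, 721, 721, 721, 721]
t=13: [711, 711, 711, 711, 711, 711, 711, 711, 711, 711, 711, 711]
t=14: [719, 719, 719, 719, 719, 719, 719, 719, 719, 719, 719, 719]
t=15: [712, 712, 712, 712, 712, 712, 712, 712, 712, 712, 712, 712]
t=16: [718, 718, 718, 718, 718, 718, 718, 718, 718, 718, 718, 718]
t=17: [713, 713, 713, 713, 713, 713, 713, 713, 713, 713, 713, 713]
t=18: [717, 717, 717, 717, 717, 717, 717, 717, 717, 717, 717, 717]
t=19: [714, 714, 714, 714, 714, 714, 714, 714, 714, 714, 714, 714]
t=20: [716, 716, 716, 716, 716, 716, 716, 716, 716, 716, 716, 716]
t=21: [715, 715, 715, 715, 715, 715, 715, 715, 715, 715, 715, 715]
t=22: [716, 716, 716, 716, 716, 716, 716, 716, 716, 716, 716, 716]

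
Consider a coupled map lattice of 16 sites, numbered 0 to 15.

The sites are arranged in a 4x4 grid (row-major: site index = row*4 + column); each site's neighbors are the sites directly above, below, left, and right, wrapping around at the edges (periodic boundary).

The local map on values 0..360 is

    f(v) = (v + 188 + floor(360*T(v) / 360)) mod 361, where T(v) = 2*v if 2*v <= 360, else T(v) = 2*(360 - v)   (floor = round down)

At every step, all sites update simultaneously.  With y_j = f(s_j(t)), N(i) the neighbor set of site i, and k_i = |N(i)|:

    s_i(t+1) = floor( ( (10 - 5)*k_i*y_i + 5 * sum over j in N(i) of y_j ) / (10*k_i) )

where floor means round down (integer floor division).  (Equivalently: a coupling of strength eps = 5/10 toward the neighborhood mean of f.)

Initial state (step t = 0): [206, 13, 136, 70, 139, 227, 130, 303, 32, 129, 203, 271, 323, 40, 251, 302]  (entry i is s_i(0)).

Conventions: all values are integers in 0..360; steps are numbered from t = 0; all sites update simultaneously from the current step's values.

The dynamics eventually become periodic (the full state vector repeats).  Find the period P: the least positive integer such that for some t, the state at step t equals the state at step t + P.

Simulating step by step:
t=0: [206, 13, 136, 70, 139, 227, 130, 303, 32, 129, 203, 271, 323, 40, 251, 302]
t=1: [262, 264, 214, 151, 270, 272, 251, 218, 261, 264, 297, 277, 259, 274, 289, 226]
t=2: [283, 287, 306, 298, 285, 279, 296, 304, 282, 277, 263, 283, 289, 275, 276, 297]
t=3: [260, 260, 249, 249, 261, 264, 255, 249, 264, 271, 274, 262, 260, 268, 266, 255]
t=4: [288, 286, 293, 295, 286, 284, 290, 294, 283, 277, 278, 285, 286, 280, 283, 289]
t=5: [258, 260, 256, 254, 260, 262, 258, 255, 263, 267, 266, 261, 261, 265, 263, 258]
t=6: [288, 286, 289, 291, 287, 285, 288, 290, 284, 281, 282, 286, 286, 283, 284, 288]
t=7: [259, 260, 258, 257, 260, 261, 259, 258, 262, 264, 263, 261, 261, 263, 262, 259]
t=8: [287, 286, 288, 289, 287, 286, 287, 288, 285, 283, 284, 286, 286, 284, 285, 287]
t=9: [260, 260, 259, 258, 260, 261, 260, 259, 261, 263, 262, 261, 261, 262, 261, 260]
t=10: [287, 286, 287, 288, 286, 286, 286, 287, 285, 284, 285, 286, 286, 285, 286, 286]
t=11: [260, 260, 260, 259, 260, 261, 260, 260, 261, 262, 261, 261, 261, 261, 261, 260]
t=12: [287, 286, 287, 287, 286, 286, 286, 287, 286, 285, 286, 286, 286, 286, 286, 286]
t=13: [260, 260, 260, 260, 260, 261, 260, 260, 261, 261, 261, 260, 260, 261, 260, 260]
t=14: [287, 286, 287, 287, 286, 286, 286, 287, 286, 286, 286, 286, 286, 286, 286, 287]
t=15: [260, 260, 260, 260, 260, 261, 260, 260, 261, 261, 261, 260, 260, 261, 260, 260]

Answer: 2
Key observation: The state at step 13, [260, 260, 260, 260, 260, 261, 260, 260, 261, 261, 261, 260, 260, 261, 260, 260], reappears at step 15 — and no state repeats earlier — so the cycle the system enters has period 2.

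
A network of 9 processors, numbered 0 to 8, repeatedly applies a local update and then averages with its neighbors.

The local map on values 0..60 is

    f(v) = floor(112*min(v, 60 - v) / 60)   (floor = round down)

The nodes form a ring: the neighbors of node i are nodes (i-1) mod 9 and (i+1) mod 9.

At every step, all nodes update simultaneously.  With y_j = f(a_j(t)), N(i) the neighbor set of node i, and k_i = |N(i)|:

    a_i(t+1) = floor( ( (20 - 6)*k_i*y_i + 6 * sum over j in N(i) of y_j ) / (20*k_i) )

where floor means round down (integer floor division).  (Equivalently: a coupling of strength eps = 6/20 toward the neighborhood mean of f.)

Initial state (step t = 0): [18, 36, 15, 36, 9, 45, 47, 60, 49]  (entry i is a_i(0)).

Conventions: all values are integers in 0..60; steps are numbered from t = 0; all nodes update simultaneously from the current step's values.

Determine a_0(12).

Simulating step by step:
t=0: [18, 36, 15, 36, 9, 45, 47, 60, 49]
t=1: [32, 39, 32, 37, 22, 25, 21, 6, 18]
t=2: [47, 42, 48, 43, 41, 44, 35, 18, 32]
t=3: [29, 30, 25, 30, 33, 32, 41, 37, 44]
t=4: [50, 54, 49, 53, 51, 49, 38, 39, 34]
t=5: [21, 13, 17, 14, 16, 22, 37, 40, 42]
t=6: [35, 27, 29, 27, 30, 39, 41, 37, 34]
t=7: [46, 50, 52, 51, 52, 40, 36, 41, 46]
t=8: [24, 18, 14, 15, 17, 34, 41, 35, 27]
t=9: [43, 33, 27, 28, 33, 43, 38, 44, 48]
t=10: [32, 47, 50, 51, 47, 35, 37, 29, 24]
t=11: [46, 27, 18, 17, 26, 42, 44, 50, 46]
t=12: [29, 43, 35, 33, 43, 34, 27, 20, 24]

Answer: a_0(12) = 29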